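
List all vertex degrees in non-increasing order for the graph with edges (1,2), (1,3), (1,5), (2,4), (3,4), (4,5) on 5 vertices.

Step 1: Count edges incident to each vertex:
  deg(1) = 3 (neighbors: 2, 3, 5)
  deg(2) = 2 (neighbors: 1, 4)
  deg(3) = 2 (neighbors: 1, 4)
  deg(4) = 3 (neighbors: 2, 3, 5)
  deg(5) = 2 (neighbors: 1, 4)

Step 2: Sort degrees in non-increasing order:
  Degrees: [3, 2, 2, 3, 2] -> sorted: [3, 3, 2, 2, 2]

Degree sequence: [3, 3, 2, 2, 2]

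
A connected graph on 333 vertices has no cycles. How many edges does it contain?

A tree on n vertices always has exactly n - 1 edges.
For n = 333: edges = 333 - 1 = 332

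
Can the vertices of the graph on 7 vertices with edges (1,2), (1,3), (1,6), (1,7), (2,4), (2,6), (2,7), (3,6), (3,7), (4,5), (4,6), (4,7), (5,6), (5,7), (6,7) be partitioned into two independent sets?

Step 1: Attempt 2-coloring using BFS:
  Start at vertex 1, assign color 0
  Color vertex 2 with color 1 (neighbor of 1)
  Color vertex 3 with color 1 (neighbor of 1)
  Color vertex 6 with color 1 (neighbor of 1)
  Color vertex 7 with color 1 (neighbor of 1)
  Color vertex 4 with color 0 (neighbor of 2)

Step 2: Conflict found! Vertices 2 and 6 are adjacent but have the same color.
This means the graph contains an odd cycle.

The graph is NOT bipartite.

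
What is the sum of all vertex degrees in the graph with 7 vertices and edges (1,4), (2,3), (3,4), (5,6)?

Step 1: Count edges incident to each vertex:
  deg(1) = 1 (neighbors: 4)
  deg(2) = 1 (neighbors: 3)
  deg(3) = 2 (neighbors: 2, 4)
  deg(4) = 2 (neighbors: 1, 3)
  deg(5) = 1 (neighbors: 6)
  deg(6) = 1 (neighbors: 5)
  deg(7) = 0 (neighbors: none)

Step 2: Sum all degrees:
  1 + 1 + 2 + 2 + 1 + 1 + 0 = 8

Verification: sum of degrees = 2 * |E| = 2 * 4 = 8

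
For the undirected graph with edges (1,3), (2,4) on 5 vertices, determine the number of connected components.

Step 1: Build adjacency list from edges:
  1: 3
  2: 4
  3: 1
  4: 2
  5: (none)

Step 2: Run BFS/DFS from vertex 1:
  Visited: {1, 3}
  Reached 2 of 5 vertices

Step 3: Only 2 of 5 vertices reached. Graph is disconnected.
Connected components: {1, 3}, {2, 4}, {5}
Number of connected components: 3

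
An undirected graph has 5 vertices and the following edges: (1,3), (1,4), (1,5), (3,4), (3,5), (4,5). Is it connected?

Step 1: Build adjacency list from edges:
  1: 3, 4, 5
  2: (none)
  3: 1, 4, 5
  4: 1, 3, 5
  5: 1, 3, 4

Step 2: Run BFS/DFS from vertex 1:
  Visited: {1, 3, 4, 5}
  Reached 4 of 5 vertices

Step 3: Only 4 of 5 vertices reached. Graph is disconnected.
Connected components: {1, 3, 4, 5}, {2}
Answer: No, the graph is not connected (2 components).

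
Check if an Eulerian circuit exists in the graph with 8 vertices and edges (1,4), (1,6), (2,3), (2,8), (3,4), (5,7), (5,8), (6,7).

Step 1: Find the degree of each vertex:
  deg(1) = 2
  deg(2) = 2
  deg(3) = 2
  deg(4) = 2
  deg(5) = 2
  deg(6) = 2
  deg(7) = 2
  deg(8) = 2

Step 2: Count vertices with odd degree:
  All vertices have even degree (0 odd-degree vertices)

Step 3: Apply Euler's theorem:
  - Eulerian circuit exists iff graph is connected and all vertices have even degree
  - Eulerian path exists iff graph is connected and has 0 or 2 odd-degree vertices

Graph is connected with 0 odd-degree vertices.
Both Eulerian circuit and Eulerian path exist.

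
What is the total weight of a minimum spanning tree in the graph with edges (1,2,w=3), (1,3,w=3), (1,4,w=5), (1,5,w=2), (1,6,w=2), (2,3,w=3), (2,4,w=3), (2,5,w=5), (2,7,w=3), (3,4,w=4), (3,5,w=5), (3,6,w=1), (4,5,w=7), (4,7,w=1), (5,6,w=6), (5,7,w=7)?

Apply Kruskal's algorithm (sort edges by weight, add if no cycle):

Sorted edges by weight:
  (3,6) w=1
  (4,7) w=1
  (1,5) w=2
  (1,6) w=2
  (1,2) w=3
  (1,3) w=3
  (2,4) w=3
  (2,3) w=3
  (2,7) w=3
  (3,4) w=4
  (1,4) w=5
  (2,5) w=5
  (3,5) w=5
  (5,6) w=6
  (4,5) w=7
  (5,7) w=7

Add edge (3,6) w=1 -- no cycle. Running total: 1
Add edge (4,7) w=1 -- no cycle. Running total: 2
Add edge (1,5) w=2 -- no cycle. Running total: 4
Add edge (1,6) w=2 -- no cycle. Running total: 6
Add edge (1,2) w=3 -- no cycle. Running total: 9
Skip edge (1,3) w=3 -- would create cycle
Add edge (2,4) w=3 -- no cycle. Running total: 12

MST edges: (3,6,w=1), (4,7,w=1), (1,5,w=2), (1,6,w=2), (1,2,w=3), (2,4,w=3)
Total MST weight: 1 + 1 + 2 + 2 + 3 + 3 = 12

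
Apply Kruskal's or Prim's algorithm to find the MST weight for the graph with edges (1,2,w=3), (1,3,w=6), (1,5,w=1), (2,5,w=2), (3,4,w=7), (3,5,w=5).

Apply Kruskal's algorithm (sort edges by weight, add if no cycle):

Sorted edges by weight:
  (1,5) w=1
  (2,5) w=2
  (1,2) w=3
  (3,5) w=5
  (1,3) w=6
  (3,4) w=7

Add edge (1,5) w=1 -- no cycle. Running total: 1
Add edge (2,5) w=2 -- no cycle. Running total: 3
Skip edge (1,2) w=3 -- would create cycle
Add edge (3,5) w=5 -- no cycle. Running total: 8
Skip edge (1,3) w=6 -- would create cycle
Add edge (3,4) w=7 -- no cycle. Running total: 15

MST edges: (1,5,w=1), (2,5,w=2), (3,5,w=5), (3,4,w=7)
Total MST weight: 1 + 2 + 5 + 7 = 15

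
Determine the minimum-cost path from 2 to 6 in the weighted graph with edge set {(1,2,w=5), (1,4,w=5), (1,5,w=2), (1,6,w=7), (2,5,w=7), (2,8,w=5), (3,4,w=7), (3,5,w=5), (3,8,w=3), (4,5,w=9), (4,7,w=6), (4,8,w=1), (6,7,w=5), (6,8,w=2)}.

Step 1: Build adjacency list with weights:
  1: 2(w=5), 4(w=5), 5(w=2), 6(w=7)
  2: 1(w=5), 5(w=7), 8(w=5)
  3: 4(w=7), 5(w=5), 8(w=3)
  4: 1(w=5), 3(w=7), 5(w=9), 7(w=6), 8(w=1)
  5: 1(w=2), 2(w=7), 3(w=5), 4(w=9)
  6: 1(w=7), 7(w=5), 8(w=2)
  7: 4(w=6), 6(w=5)
  8: 2(w=5), 3(w=3), 4(w=1), 6(w=2)

Step 2: Apply Dijkstra's algorithm from vertex 2:
  Visit vertex 2 (distance=0)
    Update dist[1] = 5
    Update dist[5] = 7
    Update dist[8] = 5
  Visit vertex 1 (distance=5)
    Update dist[4] = 10
    Update dist[6] = 12
  Visit vertex 8 (distance=5)
    Update dist[3] = 8
    Update dist[4] = 6
    Update dist[6] = 7
  Visit vertex 4 (distance=6)
    Update dist[7] = 12
  Visit vertex 5 (distance=7)
  Visit vertex 6 (distance=7)

Step 3: Shortest path: 2 -> 8 -> 6
Total weight: 5 + 2 = 7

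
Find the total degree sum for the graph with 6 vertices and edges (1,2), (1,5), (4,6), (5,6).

Step 1: Count edges incident to each vertex:
  deg(1) = 2 (neighbors: 2, 5)
  deg(2) = 1 (neighbors: 1)
  deg(3) = 0 (neighbors: none)
  deg(4) = 1 (neighbors: 6)
  deg(5) = 2 (neighbors: 1, 6)
  deg(6) = 2 (neighbors: 4, 5)

Step 2: Sum all degrees:
  2 + 1 + 0 + 1 + 2 + 2 = 8

Verification: sum of degrees = 2 * |E| = 2 * 4 = 8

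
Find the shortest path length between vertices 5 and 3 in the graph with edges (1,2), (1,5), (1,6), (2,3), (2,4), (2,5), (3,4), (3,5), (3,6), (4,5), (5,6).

Step 1: Build adjacency list:
  1: 2, 5, 6
  2: 1, 3, 4, 5
  3: 2, 4, 5, 6
  4: 2, 3, 5
  5: 1, 2, 3, 4, 6
  6: 1, 3, 5

Step 2: BFS from vertex 5 to find shortest path to 3:
  vertex 1 reached at distance 1
  vertex 2 reached at distance 1
  vertex 3 reached at distance 1

Step 3: Shortest path: 5 -> 3
Path length: 1 edge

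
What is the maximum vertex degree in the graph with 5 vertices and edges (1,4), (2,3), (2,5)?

Step 1: Count edges incident to each vertex:
  deg(1) = 1 (neighbors: 4)
  deg(2) = 2 (neighbors: 3, 5)
  deg(3) = 1 (neighbors: 2)
  deg(4) = 1 (neighbors: 1)
  deg(5) = 1 (neighbors: 2)

Step 2: Find maximum:
  max(1, 2, 1, 1, 1) = 2 (vertex 2)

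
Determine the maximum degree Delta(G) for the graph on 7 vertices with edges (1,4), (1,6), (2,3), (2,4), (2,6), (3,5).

Step 1: Count edges incident to each vertex:
  deg(1) = 2 (neighbors: 4, 6)
  deg(2) = 3 (neighbors: 3, 4, 6)
  deg(3) = 2 (neighbors: 2, 5)
  deg(4) = 2 (neighbors: 1, 2)
  deg(5) = 1 (neighbors: 3)
  deg(6) = 2 (neighbors: 1, 2)
  deg(7) = 0 (neighbors: none)

Step 2: Find maximum:
  max(2, 3, 2, 2, 1, 2, 0) = 3 (vertex 2)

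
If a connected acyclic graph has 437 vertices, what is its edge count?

A tree on n vertices always has exactly n - 1 edges.
For n = 437: edges = 437 - 1 = 436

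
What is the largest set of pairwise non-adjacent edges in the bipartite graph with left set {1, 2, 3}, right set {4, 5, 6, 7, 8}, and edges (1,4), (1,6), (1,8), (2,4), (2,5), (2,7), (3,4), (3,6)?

Step 1: List the neighbors of each left vertex:
  1: 4, 6, 8
  2: 4, 5, 7
  3: 4, 6

Step 2: Greedily match left vertices, then look for augmenting paths:
  Match 1 -- 4
  Match 2 -- 5
  Match 3 -- 6
  No augmenting path remains.

Step 3: Verify this is maximum:
  Matching size 3 = min(|L|, |R|) = min(3, 5), which is an upper bound, so this matching is maximum.

Maximum matching: {(1,4), (2,5), (3,6)}
Size: 3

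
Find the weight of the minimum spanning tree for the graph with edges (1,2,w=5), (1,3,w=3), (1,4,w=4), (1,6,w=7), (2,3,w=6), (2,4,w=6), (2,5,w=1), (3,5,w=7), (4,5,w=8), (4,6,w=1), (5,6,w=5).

Apply Kruskal's algorithm (sort edges by weight, add if no cycle):

Sorted edges by weight:
  (2,5) w=1
  (4,6) w=1
  (1,3) w=3
  (1,4) w=4
  (1,2) w=5
  (5,6) w=5
  (2,3) w=6
  (2,4) w=6
  (1,6) w=7
  (3,5) w=7
  (4,5) w=8

Add edge (2,5) w=1 -- no cycle. Running total: 1
Add edge (4,6) w=1 -- no cycle. Running total: 2
Add edge (1,3) w=3 -- no cycle. Running total: 5
Add edge (1,4) w=4 -- no cycle. Running total: 9
Add edge (1,2) w=5 -- no cycle. Running total: 14

MST edges: (2,5,w=1), (4,6,w=1), (1,3,w=3), (1,4,w=4), (1,2,w=5)
Total MST weight: 1 + 1 + 3 + 4 + 5 = 14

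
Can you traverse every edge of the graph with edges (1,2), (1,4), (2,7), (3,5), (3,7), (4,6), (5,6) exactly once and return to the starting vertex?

Step 1: Find the degree of each vertex:
  deg(1) = 2
  deg(2) = 2
  deg(3) = 2
  deg(4) = 2
  deg(5) = 2
  deg(6) = 2
  deg(7) = 2

Step 2: Count vertices with odd degree:
  All vertices have even degree (0 odd-degree vertices)

Step 3: Apply Euler's theorem:
  - Eulerian circuit exists iff graph is connected and all vertices have even degree
  - Eulerian path exists iff graph is connected and has 0 or 2 odd-degree vertices

Graph is connected with 0 odd-degree vertices.
Both Eulerian circuit and Eulerian path exist.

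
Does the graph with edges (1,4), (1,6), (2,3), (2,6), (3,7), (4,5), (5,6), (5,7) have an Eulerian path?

Step 1: Find the degree of each vertex:
  deg(1) = 2
  deg(2) = 2
  deg(3) = 2
  deg(4) = 2
  deg(5) = 3
  deg(6) = 3
  deg(7) = 2

Step 2: Count vertices with odd degree:
  Odd-degree vertices: 5, 6 (2 total)

Step 3: Apply Euler's theorem:
  - Eulerian circuit exists iff graph is connected and all vertices have even degree
  - Eulerian path exists iff graph is connected and has 0 or 2 odd-degree vertices

Graph is connected with exactly 2 odd-degree vertices (5, 6).
Eulerian path exists (starting and ending at the odd-degree vertices), but no Eulerian circuit.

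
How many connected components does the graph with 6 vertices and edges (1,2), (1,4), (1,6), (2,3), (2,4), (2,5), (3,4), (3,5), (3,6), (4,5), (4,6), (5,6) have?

Step 1: Build adjacency list from edges:
  1: 2, 4, 6
  2: 1, 3, 4, 5
  3: 2, 4, 5, 6
  4: 1, 2, 3, 5, 6
  5: 2, 3, 4, 6
  6: 1, 3, 4, 5

Step 2: Run BFS/DFS from vertex 1:
  Visited: {1, 2, 4, 6, 3, 5}
  Reached 6 of 6 vertices

Step 3: All 6 vertices reached from vertex 1, so the graph is connected.
Number of connected components: 1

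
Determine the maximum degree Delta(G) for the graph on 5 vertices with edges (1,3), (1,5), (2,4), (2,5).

Step 1: Count edges incident to each vertex:
  deg(1) = 2 (neighbors: 3, 5)
  deg(2) = 2 (neighbors: 4, 5)
  deg(3) = 1 (neighbors: 1)
  deg(4) = 1 (neighbors: 2)
  deg(5) = 2 (neighbors: 1, 2)

Step 2: Find maximum:
  max(2, 2, 1, 1, 2) = 2 (vertex 1)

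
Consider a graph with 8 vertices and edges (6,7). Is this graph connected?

Step 1: Build adjacency list from edges:
  1: (none)
  2: (none)
  3: (none)
  4: (none)
  5: (none)
  6: 7
  7: 6
  8: (none)

Step 2: Run BFS/DFS from vertex 1:
  Visited: {1}
  Reached 1 of 8 vertices

Step 3: Only 1 of 8 vertices reached. Graph is disconnected.
Connected components: {1}, {2}, {3}, {4}, {5}, {6, 7}, {8}
Answer: No, the graph is not connected (7 components).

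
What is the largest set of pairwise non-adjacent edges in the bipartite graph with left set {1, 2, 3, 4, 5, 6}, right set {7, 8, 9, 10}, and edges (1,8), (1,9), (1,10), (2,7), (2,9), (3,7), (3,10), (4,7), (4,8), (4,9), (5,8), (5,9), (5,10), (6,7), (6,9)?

Step 1: List the neighbors of each left vertex:
  1: 8, 9, 10
  2: 7, 9
  3: 7, 10
  4: 7, 8, 9
  5: 8, 9, 10
  6: 7, 9

Step 2: Greedily match left vertices, then look for augmenting paths:
  Match 1 -- 8
  Match 2 -- 7
  Match 3 -- 10
  Match 4 -- 9
  No augmenting path remains.

Step 3: Verify this is maximum:
  Matching size 4 = min(|L|, |R|) = min(6, 4), which is an upper bound, so this matching is maximum.

Maximum matching: {(1,8), (2,7), (3,10), (4,9)}
Size: 4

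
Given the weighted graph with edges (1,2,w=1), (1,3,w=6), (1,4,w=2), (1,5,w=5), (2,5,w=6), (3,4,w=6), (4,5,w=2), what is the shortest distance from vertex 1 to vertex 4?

Step 1: Build adjacency list with weights:
  1: 2(w=1), 3(w=6), 4(w=2), 5(w=5)
  2: 1(w=1), 5(w=6)
  3: 1(w=6), 4(w=6)
  4: 1(w=2), 3(w=6), 5(w=2)
  5: 1(w=5), 2(w=6), 4(w=2)

Step 2: Apply Dijkstra's algorithm from vertex 1:
  Visit vertex 1 (distance=0)
    Update dist[2] = 1
    Update dist[3] = 6
    Update dist[4] = 2
    Update dist[5] = 5
  Visit vertex 2 (distance=1)
  Visit vertex 4 (distance=2)
    Update dist[5] = 4

Step 3: Shortest path: 1 -> 4
Total weight: 2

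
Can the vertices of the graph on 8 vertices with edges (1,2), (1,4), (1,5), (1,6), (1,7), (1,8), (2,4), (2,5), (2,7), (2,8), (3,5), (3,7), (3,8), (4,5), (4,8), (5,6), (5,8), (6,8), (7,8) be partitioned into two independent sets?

Step 1: Attempt 2-coloring using BFS:
  Start at vertex 1, assign color 0
  Color vertex 2 with color 1 (neighbor of 1)
  Color vertex 4 with color 1 (neighbor of 1)
  Color vertex 5 with color 1 (neighbor of 1)
  Color vertex 6 with color 1 (neighbor of 1)
  Color vertex 7 with color 1 (neighbor of 1)
  Color vertex 8 with color 1 (neighbor of 1)

Step 2: Conflict found! Vertices 2 and 4 are adjacent but have the same color.
This means the graph contains an odd cycle.

The graph is NOT bipartite.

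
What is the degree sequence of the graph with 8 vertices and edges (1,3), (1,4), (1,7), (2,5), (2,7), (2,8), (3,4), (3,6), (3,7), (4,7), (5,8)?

Step 1: Count edges incident to each vertex:
  deg(1) = 3 (neighbors: 3, 4, 7)
  deg(2) = 3 (neighbors: 5, 7, 8)
  deg(3) = 4 (neighbors: 1, 4, 6, 7)
  deg(4) = 3 (neighbors: 1, 3, 7)
  deg(5) = 2 (neighbors: 2, 8)
  deg(6) = 1 (neighbors: 3)
  deg(7) = 4 (neighbors: 1, 2, 3, 4)
  deg(8) = 2 (neighbors: 2, 5)

Step 2: Sort degrees in non-increasing order:
  Degrees: [3, 3, 4, 3, 2, 1, 4, 2] -> sorted: [4, 4, 3, 3, 3, 2, 2, 1]

Degree sequence: [4, 4, 3, 3, 3, 2, 2, 1]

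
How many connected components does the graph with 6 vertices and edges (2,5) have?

Step 1: Build adjacency list from edges:
  1: (none)
  2: 5
  3: (none)
  4: (none)
  5: 2
  6: (none)

Step 2: Run BFS/DFS from vertex 1:
  Visited: {1}
  Reached 1 of 6 vertices

Step 3: Only 1 of 6 vertices reached. Graph is disconnected.
Connected components: {1}, {2, 5}, {3}, {4}, {6}
Number of connected components: 5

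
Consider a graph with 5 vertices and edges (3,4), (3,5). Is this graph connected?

Step 1: Build adjacency list from edges:
  1: (none)
  2: (none)
  3: 4, 5
  4: 3
  5: 3

Step 2: Run BFS/DFS from vertex 1:
  Visited: {1}
  Reached 1 of 5 vertices

Step 3: Only 1 of 5 vertices reached. Graph is disconnected.
Connected components: {1}, {2}, {3, 4, 5}
Answer: No, the graph is not connected (3 components).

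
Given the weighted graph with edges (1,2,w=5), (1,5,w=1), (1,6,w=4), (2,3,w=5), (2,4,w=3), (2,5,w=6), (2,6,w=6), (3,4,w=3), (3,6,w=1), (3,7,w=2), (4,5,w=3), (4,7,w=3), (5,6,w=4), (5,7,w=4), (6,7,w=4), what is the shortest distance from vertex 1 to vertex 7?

Step 1: Build adjacency list with weights:
  1: 2(w=5), 5(w=1), 6(w=4)
  2: 1(w=5), 3(w=5), 4(w=3), 5(w=6), 6(w=6)
  3: 2(w=5), 4(w=3), 6(w=1), 7(w=2)
  4: 2(w=3), 3(w=3), 5(w=3), 7(w=3)
  5: 1(w=1), 2(w=6), 4(w=3), 6(w=4), 7(w=4)
  6: 1(w=4), 2(w=6), 3(w=1), 5(w=4), 7(w=4)
  7: 3(w=2), 4(w=3), 5(w=4), 6(w=4)

Step 2: Apply Dijkstra's algorithm from vertex 1:
  Visit vertex 1 (distance=0)
    Update dist[2] = 5
    Update dist[5] = 1
    Update dist[6] = 4
  Visit vertex 5 (distance=1)
    Update dist[4] = 4
    Update dist[7] = 5
  Visit vertex 4 (distance=4)
    Update dist[3] = 7
  Visit vertex 6 (distance=4)
    Update dist[3] = 5
  Visit vertex 2 (distance=5)
  Visit vertex 3 (distance=5)
  Visit vertex 7 (distance=5)

Step 3: Shortest path: 1 -> 5 -> 7
Total weight: 1 + 4 = 5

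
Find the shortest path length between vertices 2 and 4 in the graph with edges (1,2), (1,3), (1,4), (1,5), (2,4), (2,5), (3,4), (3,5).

Step 1: Build adjacency list:
  1: 2, 3, 4, 5
  2: 1, 4, 5
  3: 1, 4, 5
  4: 1, 2, 3
  5: 1, 2, 3

Step 2: BFS from vertex 2 to find shortest path to 4:
  vertex 1 reached at distance 1
  vertex 4 reached at distance 1

Step 3: Shortest path: 2 -> 4
Path length: 1 edge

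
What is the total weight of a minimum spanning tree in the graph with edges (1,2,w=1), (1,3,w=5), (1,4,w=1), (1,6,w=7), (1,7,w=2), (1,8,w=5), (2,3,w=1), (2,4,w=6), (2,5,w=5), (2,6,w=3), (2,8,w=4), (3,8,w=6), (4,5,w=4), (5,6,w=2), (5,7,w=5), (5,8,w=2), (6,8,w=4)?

Apply Kruskal's algorithm (sort edges by weight, add if no cycle):

Sorted edges by weight:
  (1,4) w=1
  (1,2) w=1
  (2,3) w=1
  (1,7) w=2
  (5,6) w=2
  (5,8) w=2
  (2,6) w=3
  (2,8) w=4
  (4,5) w=4
  (6,8) w=4
  (1,3) w=5
  (1,8) w=5
  (2,5) w=5
  (5,7) w=5
  (2,4) w=6
  (3,8) w=6
  (1,6) w=7

Add edge (1,4) w=1 -- no cycle. Running total: 1
Add edge (1,2) w=1 -- no cycle. Running total: 2
Add edge (2,3) w=1 -- no cycle. Running total: 3
Add edge (1,7) w=2 -- no cycle. Running total: 5
Add edge (5,6) w=2 -- no cycle. Running total: 7
Add edge (5,8) w=2 -- no cycle. Running total: 9
Add edge (2,6) w=3 -- no cycle. Running total: 12

MST edges: (1,4,w=1), (1,2,w=1), (2,3,w=1), (1,7,w=2), (5,6,w=2), (5,8,w=2), (2,6,w=3)
Total MST weight: 1 + 1 + 1 + 2 + 2 + 2 + 3 = 12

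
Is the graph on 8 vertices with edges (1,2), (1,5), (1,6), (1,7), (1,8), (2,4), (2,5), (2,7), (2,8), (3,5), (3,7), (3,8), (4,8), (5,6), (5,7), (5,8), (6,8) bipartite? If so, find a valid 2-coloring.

Step 1: Attempt 2-coloring using BFS:
  Start at vertex 1, assign color 0
  Color vertex 2 with color 1 (neighbor of 1)
  Color vertex 5 with color 1 (neighbor of 1)
  Color vertex 6 with color 1 (neighbor of 1)
  Color vertex 7 with color 1 (neighbor of 1)
  Color vertex 8 with color 1 (neighbor of 1)
  Color vertex 4 with color 0 (neighbor of 2)

Step 2: Conflict found! Vertices 2 and 5 are adjacent but have the same color.
This means the graph contains an odd cycle.

The graph is NOT bipartite.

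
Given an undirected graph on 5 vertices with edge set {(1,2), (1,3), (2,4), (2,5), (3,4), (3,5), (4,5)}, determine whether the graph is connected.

Step 1: Build adjacency list from edges:
  1: 2, 3
  2: 1, 4, 5
  3: 1, 4, 5
  4: 2, 3, 5
  5: 2, 3, 4

Step 2: Run BFS/DFS from vertex 1:
  Visited: {1, 2, 3, 4, 5}
  Reached 5 of 5 vertices

Step 3: All 5 vertices reached from vertex 1, so the graph is connected.
Answer: Yes, the graph is connected.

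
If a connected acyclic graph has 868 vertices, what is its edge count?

A tree on n vertices always has exactly n - 1 edges.
For n = 868: edges = 868 - 1 = 867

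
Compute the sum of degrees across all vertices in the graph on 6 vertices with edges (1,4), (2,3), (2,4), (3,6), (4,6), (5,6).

Step 1: Count edges incident to each vertex:
  deg(1) = 1 (neighbors: 4)
  deg(2) = 2 (neighbors: 3, 4)
  deg(3) = 2 (neighbors: 2, 6)
  deg(4) = 3 (neighbors: 1, 2, 6)
  deg(5) = 1 (neighbors: 6)
  deg(6) = 3 (neighbors: 3, 4, 5)

Step 2: Sum all degrees:
  1 + 2 + 2 + 3 + 1 + 3 = 12

Verification: sum of degrees = 2 * |E| = 2 * 6 = 12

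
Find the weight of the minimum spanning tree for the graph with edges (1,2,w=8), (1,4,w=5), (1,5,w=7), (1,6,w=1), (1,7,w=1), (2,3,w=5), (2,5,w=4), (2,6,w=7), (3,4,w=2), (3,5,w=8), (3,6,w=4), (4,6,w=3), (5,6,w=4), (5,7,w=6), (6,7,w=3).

Apply Kruskal's algorithm (sort edges by weight, add if no cycle):

Sorted edges by weight:
  (1,6) w=1
  (1,7) w=1
  (3,4) w=2
  (4,6) w=3
  (6,7) w=3
  (2,5) w=4
  (3,6) w=4
  (5,6) w=4
  (1,4) w=5
  (2,3) w=5
  (5,7) w=6
  (1,5) w=7
  (2,6) w=7
  (1,2) w=8
  (3,5) w=8

Add edge (1,6) w=1 -- no cycle. Running total: 1
Add edge (1,7) w=1 -- no cycle. Running total: 2
Add edge (3,4) w=2 -- no cycle. Running total: 4
Add edge (4,6) w=3 -- no cycle. Running total: 7
Skip edge (6,7) w=3 -- would create cycle
Add edge (2,5) w=4 -- no cycle. Running total: 11
Skip edge (3,6) w=4 -- would create cycle
Add edge (5,6) w=4 -- no cycle. Running total: 15

MST edges: (1,6,w=1), (1,7,w=1), (3,4,w=2), (4,6,w=3), (2,5,w=4), (5,6,w=4)
Total MST weight: 1 + 1 + 2 + 3 + 4 + 4 = 15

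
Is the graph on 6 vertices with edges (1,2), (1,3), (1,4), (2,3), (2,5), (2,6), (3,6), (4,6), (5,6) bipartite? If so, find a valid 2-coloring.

Step 1: Attempt 2-coloring using BFS:
  Start at vertex 1, assign color 0
  Color vertex 2 with color 1 (neighbor of 1)
  Color vertex 3 with color 1 (neighbor of 1)
  Color vertex 4 with color 1 (neighbor of 1)

Step 2: Conflict found! Vertices 2 and 3 are adjacent but have the same color.
This means the graph contains an odd cycle.

The graph is NOT bipartite.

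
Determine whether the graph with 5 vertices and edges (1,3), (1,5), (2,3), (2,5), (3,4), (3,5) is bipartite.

Step 1: Attempt 2-coloring using BFS:
  Start at vertex 1, assign color 0
  Color vertex 3 with color 1 (neighbor of 1)
  Color vertex 5 with color 1 (neighbor of 1)
  Color vertex 2 with color 0 (neighbor of 3)
  Color vertex 4 with color 0 (neighbor of 3)

Step 2: Conflict found! Vertices 3 and 5 are adjacent but have the same color.
This means the graph contains an odd cycle.

The graph is NOT bipartite.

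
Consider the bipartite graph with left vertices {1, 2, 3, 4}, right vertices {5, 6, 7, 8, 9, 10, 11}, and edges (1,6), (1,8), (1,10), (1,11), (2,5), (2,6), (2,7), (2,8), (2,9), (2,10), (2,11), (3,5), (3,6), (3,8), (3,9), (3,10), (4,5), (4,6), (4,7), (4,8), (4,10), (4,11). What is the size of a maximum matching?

Step 1: List the neighbors of each left vertex:
  1: 6, 8, 10, 11
  2: 5, 6, 7, 8, 9, 10, 11
  3: 5, 6, 8, 9, 10
  4: 5, 6, 7, 8, 10, 11

Step 2: Greedily match left vertices, then look for augmenting paths:
  Match 1 -- 6
  Match 2 -- 5
  Match 3 -- 8
  Match 4 -- 7
  No augmenting path remains.

Step 3: Verify this is maximum:
  Matching size 4 = min(|L|, |R|) = min(4, 7), which is an upper bound, so this matching is maximum.

Maximum matching: {(1,6), (2,5), (3,8), (4,7)}
Size: 4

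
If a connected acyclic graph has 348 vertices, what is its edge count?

A tree on n vertices always has exactly n - 1 edges.
For n = 348: edges = 348 - 1 = 347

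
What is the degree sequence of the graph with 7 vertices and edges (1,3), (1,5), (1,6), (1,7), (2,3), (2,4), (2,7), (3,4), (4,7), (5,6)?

Step 1: Count edges incident to each vertex:
  deg(1) = 4 (neighbors: 3, 5, 6, 7)
  deg(2) = 3 (neighbors: 3, 4, 7)
  deg(3) = 3 (neighbors: 1, 2, 4)
  deg(4) = 3 (neighbors: 2, 3, 7)
  deg(5) = 2 (neighbors: 1, 6)
  deg(6) = 2 (neighbors: 1, 5)
  deg(7) = 3 (neighbors: 1, 2, 4)

Step 2: Sort degrees in non-increasing order:
  Degrees: [4, 3, 3, 3, 2, 2, 3] -> sorted: [4, 3, 3, 3, 3, 2, 2]

Degree sequence: [4, 3, 3, 3, 3, 2, 2]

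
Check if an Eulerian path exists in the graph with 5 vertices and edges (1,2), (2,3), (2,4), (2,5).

Step 1: Find the degree of each vertex:
  deg(1) = 1
  deg(2) = 4
  deg(3) = 1
  deg(4) = 1
  deg(5) = 1

Step 2: Count vertices with odd degree:
  Odd-degree vertices: 1, 3, 4, 5 (4 total)

Step 3: Apply Euler's theorem:
  - Eulerian circuit exists iff graph is connected and all vertices have even degree
  - Eulerian path exists iff graph is connected and has 0 or 2 odd-degree vertices

Graph has 4 odd-degree vertices (need 0 or 2).
Neither Eulerian path nor Eulerian circuit exists.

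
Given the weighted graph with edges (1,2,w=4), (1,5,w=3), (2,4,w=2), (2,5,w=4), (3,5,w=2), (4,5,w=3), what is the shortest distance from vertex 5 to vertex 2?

Step 1: Build adjacency list with weights:
  1: 2(w=4), 5(w=3)
  2: 1(w=4), 4(w=2), 5(w=4)
  3: 5(w=2)
  4: 2(w=2), 5(w=3)
  5: 1(w=3), 2(w=4), 3(w=2), 4(w=3)

Step 2: Apply Dijkstra's algorithm from vertex 5:
  Visit vertex 5 (distance=0)
    Update dist[1] = 3
    Update dist[2] = 4
    Update dist[3] = 2
    Update dist[4] = 3
  Visit vertex 3 (distance=2)
  Visit vertex 1 (distance=3)
  Visit vertex 4 (distance=3)
  Visit vertex 2 (distance=4)

Step 3: Shortest path: 5 -> 2
Total weight: 4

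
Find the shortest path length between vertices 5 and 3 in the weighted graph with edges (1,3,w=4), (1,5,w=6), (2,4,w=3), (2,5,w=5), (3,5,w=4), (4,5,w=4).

Step 1: Build adjacency list with weights:
  1: 3(w=4), 5(w=6)
  2: 4(w=3), 5(w=5)
  3: 1(w=4), 5(w=4)
  4: 2(w=3), 5(w=4)
  5: 1(w=6), 2(w=5), 3(w=4), 4(w=4)

Step 2: Apply Dijkstra's algorithm from vertex 5:
  Visit vertex 5 (distance=0)
    Update dist[1] = 6
    Update dist[2] = 5
    Update dist[3] = 4
    Update dist[4] = 4
  Visit vertex 3 (distance=4)

Step 3: Shortest path: 5 -> 3
Total weight: 4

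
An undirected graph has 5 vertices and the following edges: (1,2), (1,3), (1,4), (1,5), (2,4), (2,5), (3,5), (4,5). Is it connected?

Step 1: Build adjacency list from edges:
  1: 2, 3, 4, 5
  2: 1, 4, 5
  3: 1, 5
  4: 1, 2, 5
  5: 1, 2, 3, 4

Step 2: Run BFS/DFS from vertex 1:
  Visited: {1, 2, 3, 4, 5}
  Reached 5 of 5 vertices

Step 3: All 5 vertices reached from vertex 1, so the graph is connected.
Answer: Yes, the graph is connected.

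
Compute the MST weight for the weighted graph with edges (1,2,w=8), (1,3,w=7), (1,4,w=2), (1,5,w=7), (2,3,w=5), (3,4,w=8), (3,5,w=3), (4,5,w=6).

Apply Kruskal's algorithm (sort edges by weight, add if no cycle):

Sorted edges by weight:
  (1,4) w=2
  (3,5) w=3
  (2,3) w=5
  (4,5) w=6
  (1,5) w=7
  (1,3) w=7
  (1,2) w=8
  (3,4) w=8

Add edge (1,4) w=2 -- no cycle. Running total: 2
Add edge (3,5) w=3 -- no cycle. Running total: 5
Add edge (2,3) w=5 -- no cycle. Running total: 10
Add edge (4,5) w=6 -- no cycle. Running total: 16

MST edges: (1,4,w=2), (3,5,w=3), (2,3,w=5), (4,5,w=6)
Total MST weight: 2 + 3 + 5 + 6 = 16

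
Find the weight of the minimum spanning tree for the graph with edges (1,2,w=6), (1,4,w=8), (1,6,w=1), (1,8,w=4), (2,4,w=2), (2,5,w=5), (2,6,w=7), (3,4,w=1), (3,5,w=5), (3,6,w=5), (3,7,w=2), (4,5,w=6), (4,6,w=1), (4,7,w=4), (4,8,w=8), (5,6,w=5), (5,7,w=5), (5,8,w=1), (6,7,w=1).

Apply Kruskal's algorithm (sort edges by weight, add if no cycle):

Sorted edges by weight:
  (1,6) w=1
  (3,4) w=1
  (4,6) w=1
  (5,8) w=1
  (6,7) w=1
  (2,4) w=2
  (3,7) w=2
  (1,8) w=4
  (4,7) w=4
  (2,5) w=5
  (3,5) w=5
  (3,6) w=5
  (5,6) w=5
  (5,7) w=5
  (1,2) w=6
  (4,5) w=6
  (2,6) w=7
  (1,4) w=8
  (4,8) w=8

Add edge (1,6) w=1 -- no cycle. Running total: 1
Add edge (3,4) w=1 -- no cycle. Running total: 2
Add edge (4,6) w=1 -- no cycle. Running total: 3
Add edge (5,8) w=1 -- no cycle. Running total: 4
Add edge (6,7) w=1 -- no cycle. Running total: 5
Add edge (2,4) w=2 -- no cycle. Running total: 7
Skip edge (3,7) w=2 -- would create cycle
Add edge (1,8) w=4 -- no cycle. Running total: 11

MST edges: (1,6,w=1), (3,4,w=1), (4,6,w=1), (5,8,w=1), (6,7,w=1), (2,4,w=2), (1,8,w=4)
Total MST weight: 1 + 1 + 1 + 1 + 1 + 2 + 4 = 11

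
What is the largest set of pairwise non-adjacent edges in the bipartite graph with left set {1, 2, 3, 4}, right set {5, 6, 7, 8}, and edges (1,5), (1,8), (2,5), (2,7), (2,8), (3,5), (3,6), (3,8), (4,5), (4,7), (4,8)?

Step 1: List the neighbors of each left vertex:
  1: 5, 8
  2: 5, 7, 8
  3: 5, 6, 8
  4: 5, 7, 8

Step 2: Greedily match left vertices, then look for augmenting paths:
  Match 1 -- 5
  Match 2 -- 7
  Match 3 -- 6
  Match 4 -- 8
  No augmenting path remains.

Step 3: Verify this is maximum:
  Matching size 4 = min(|L|, |R|) = min(4, 4), which is an upper bound, so this matching is maximum.

Maximum matching: {(1,5), (2,7), (3,6), (4,8)}
Size: 4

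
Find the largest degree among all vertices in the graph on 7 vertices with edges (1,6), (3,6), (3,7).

Step 1: Count edges incident to each vertex:
  deg(1) = 1 (neighbors: 6)
  deg(2) = 0 (neighbors: none)
  deg(3) = 2 (neighbors: 6, 7)
  deg(4) = 0 (neighbors: none)
  deg(5) = 0 (neighbors: none)
  deg(6) = 2 (neighbors: 1, 3)
  deg(7) = 1 (neighbors: 3)

Step 2: Find maximum:
  max(1, 0, 2, 0, 0, 2, 1) = 2 (vertex 3)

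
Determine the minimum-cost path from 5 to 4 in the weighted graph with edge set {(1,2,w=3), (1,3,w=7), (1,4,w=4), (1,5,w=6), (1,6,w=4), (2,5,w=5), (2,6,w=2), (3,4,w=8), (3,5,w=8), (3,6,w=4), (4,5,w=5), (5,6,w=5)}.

Step 1: Build adjacency list with weights:
  1: 2(w=3), 3(w=7), 4(w=4), 5(w=6), 6(w=4)
  2: 1(w=3), 5(w=5), 6(w=2)
  3: 1(w=7), 4(w=8), 5(w=8), 6(w=4)
  4: 1(w=4), 3(w=8), 5(w=5)
  5: 1(w=6), 2(w=5), 3(w=8), 4(w=5), 6(w=5)
  6: 1(w=4), 2(w=2), 3(w=4), 5(w=5)

Step 2: Apply Dijkstra's algorithm from vertex 5:
  Visit vertex 5 (distance=0)
    Update dist[1] = 6
    Update dist[2] = 5
    Update dist[3] = 8
    Update dist[4] = 5
    Update dist[6] = 5
  Visit vertex 2 (distance=5)
  Visit vertex 4 (distance=5)

Step 3: Shortest path: 5 -> 4
Total weight: 5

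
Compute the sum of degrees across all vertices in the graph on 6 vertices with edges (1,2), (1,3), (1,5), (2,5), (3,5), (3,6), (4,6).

Step 1: Count edges incident to each vertex:
  deg(1) = 3 (neighbors: 2, 3, 5)
  deg(2) = 2 (neighbors: 1, 5)
  deg(3) = 3 (neighbors: 1, 5, 6)
  deg(4) = 1 (neighbors: 6)
  deg(5) = 3 (neighbors: 1, 2, 3)
  deg(6) = 2 (neighbors: 3, 4)

Step 2: Sum all degrees:
  3 + 2 + 3 + 1 + 3 + 2 = 14

Verification: sum of degrees = 2 * |E| = 2 * 7 = 14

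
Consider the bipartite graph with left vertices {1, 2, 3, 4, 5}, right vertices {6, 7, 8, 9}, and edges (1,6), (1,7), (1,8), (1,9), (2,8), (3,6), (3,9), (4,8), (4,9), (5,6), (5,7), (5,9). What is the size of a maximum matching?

Step 1: List the neighbors of each left vertex:
  1: 6, 7, 8, 9
  2: 8
  3: 6, 9
  4: 8, 9
  5: 6, 7, 9

Step 2: Greedily match left vertices, then look for augmenting paths:
  Match 1 -- 6
  Match 2 -- 8
  Match 3 -- 9
  Match 5 -- 7
  No augmenting path remains.

Step 3: Verify this is maximum:
  Matching size 4 = min(|L|, |R|) = min(5, 4), which is an upper bound, so this matching is maximum.

Maximum matching: {(1,6), (2,8), (3,9), (5,7)}
Size: 4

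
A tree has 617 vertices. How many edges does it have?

A tree on n vertices always has exactly n - 1 edges.
For n = 617: edges = 617 - 1 = 616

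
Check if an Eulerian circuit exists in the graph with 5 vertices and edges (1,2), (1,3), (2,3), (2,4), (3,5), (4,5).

Step 1: Find the degree of each vertex:
  deg(1) = 2
  deg(2) = 3
  deg(3) = 3
  deg(4) = 2
  deg(5) = 2

Step 2: Count vertices with odd degree:
  Odd-degree vertices: 2, 3 (2 total)

Step 3: Apply Euler's theorem:
  - Eulerian circuit exists iff graph is connected and all vertices have even degree
  - Eulerian path exists iff graph is connected and has 0 or 2 odd-degree vertices

Graph is connected with exactly 2 odd-degree vertices (2, 3).
Eulerian path exists (starting and ending at the odd-degree vertices), but no Eulerian circuit.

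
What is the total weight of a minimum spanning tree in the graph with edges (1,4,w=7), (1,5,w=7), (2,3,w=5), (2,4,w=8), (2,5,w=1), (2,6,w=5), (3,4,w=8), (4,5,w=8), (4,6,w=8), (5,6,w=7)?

Apply Kruskal's algorithm (sort edges by weight, add if no cycle):

Sorted edges by weight:
  (2,5) w=1
  (2,3) w=5
  (2,6) w=5
  (1,5) w=7
  (1,4) w=7
  (5,6) w=7
  (2,4) w=8
  (3,4) w=8
  (4,6) w=8
  (4,5) w=8

Add edge (2,5) w=1 -- no cycle. Running total: 1
Add edge (2,3) w=5 -- no cycle. Running total: 6
Add edge (2,6) w=5 -- no cycle. Running total: 11
Add edge (1,5) w=7 -- no cycle. Running total: 18
Add edge (1,4) w=7 -- no cycle. Running total: 25

MST edges: (2,5,w=1), (2,3,w=5), (2,6,w=5), (1,5,w=7), (1,4,w=7)
Total MST weight: 1 + 5 + 5 + 7 + 7 = 25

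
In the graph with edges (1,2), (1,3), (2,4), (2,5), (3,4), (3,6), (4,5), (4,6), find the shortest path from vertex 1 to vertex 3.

Step 1: Build adjacency list:
  1: 2, 3
  2: 1, 4, 5
  3: 1, 4, 6
  4: 2, 3, 5, 6
  5: 2, 4
  6: 3, 4

Step 2: BFS from vertex 1 to find shortest path to 3:
  vertex 2 reached at distance 1
  vertex 3 reached at distance 1

Step 3: Shortest path: 1 -> 3
Path length: 1 edge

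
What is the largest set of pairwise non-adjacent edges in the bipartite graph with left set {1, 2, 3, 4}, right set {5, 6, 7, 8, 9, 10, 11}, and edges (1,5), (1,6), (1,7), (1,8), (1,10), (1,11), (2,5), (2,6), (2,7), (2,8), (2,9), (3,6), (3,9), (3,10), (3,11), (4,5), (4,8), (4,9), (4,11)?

Step 1: List the neighbors of each left vertex:
  1: 5, 6, 7, 8, 10, 11
  2: 5, 6, 7, 8, 9
  3: 6, 9, 10, 11
  4: 5, 8, 9, 11

Step 2: Greedily match left vertices, then look for augmenting paths:
  Match 1 -- 5
  Match 2 -- 6
  Match 3 -- 9
  Match 4 -- 8
  No augmenting path remains.

Step 3: Verify this is maximum:
  Matching size 4 = min(|L|, |R|) = min(4, 7), which is an upper bound, so this matching is maximum.

Maximum matching: {(1,5), (2,6), (3,9), (4,8)}
Size: 4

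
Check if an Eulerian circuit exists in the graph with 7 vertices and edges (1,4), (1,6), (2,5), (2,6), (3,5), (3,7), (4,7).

Step 1: Find the degree of each vertex:
  deg(1) = 2
  deg(2) = 2
  deg(3) = 2
  deg(4) = 2
  deg(5) = 2
  deg(6) = 2
  deg(7) = 2

Step 2: Count vertices with odd degree:
  All vertices have even degree (0 odd-degree vertices)

Step 3: Apply Euler's theorem:
  - Eulerian circuit exists iff graph is connected and all vertices have even degree
  - Eulerian path exists iff graph is connected and has 0 or 2 odd-degree vertices

Graph is connected with 0 odd-degree vertices.
Both Eulerian circuit and Eulerian path exist.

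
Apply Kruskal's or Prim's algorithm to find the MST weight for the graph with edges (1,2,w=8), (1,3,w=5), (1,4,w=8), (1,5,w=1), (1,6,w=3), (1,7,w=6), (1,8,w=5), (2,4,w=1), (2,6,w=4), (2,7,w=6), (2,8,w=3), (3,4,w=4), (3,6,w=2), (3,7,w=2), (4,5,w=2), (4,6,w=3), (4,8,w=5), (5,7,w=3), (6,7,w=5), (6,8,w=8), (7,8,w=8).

Apply Kruskal's algorithm (sort edges by weight, add if no cycle):

Sorted edges by weight:
  (1,5) w=1
  (2,4) w=1
  (3,7) w=2
  (3,6) w=2
  (4,5) w=2
  (1,6) w=3
  (2,8) w=3
  (4,6) w=3
  (5,7) w=3
  (2,6) w=4
  (3,4) w=4
  (1,8) w=5
  (1,3) w=5
  (4,8) w=5
  (6,7) w=5
  (1,7) w=6
  (2,7) w=6
  (1,2) w=8
  (1,4) w=8
  (6,8) w=8
  (7,8) w=8

Add edge (1,5) w=1 -- no cycle. Running total: 1
Add edge (2,4) w=1 -- no cycle. Running total: 2
Add edge (3,7) w=2 -- no cycle. Running total: 4
Add edge (3,6) w=2 -- no cycle. Running total: 6
Add edge (4,5) w=2 -- no cycle. Running total: 8
Add edge (1,6) w=3 -- no cycle. Running total: 11
Add edge (2,8) w=3 -- no cycle. Running total: 14

MST edges: (1,5,w=1), (2,4,w=1), (3,7,w=2), (3,6,w=2), (4,5,w=2), (1,6,w=3), (2,8,w=3)
Total MST weight: 1 + 1 + 2 + 2 + 2 + 3 + 3 = 14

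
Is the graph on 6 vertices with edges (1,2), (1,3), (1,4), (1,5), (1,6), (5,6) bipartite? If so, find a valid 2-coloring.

Step 1: Attempt 2-coloring using BFS:
  Start at vertex 1, assign color 0
  Color vertex 2 with color 1 (neighbor of 1)
  Color vertex 3 with color 1 (neighbor of 1)
  Color vertex 4 with color 1 (neighbor of 1)
  Color vertex 5 with color 1 (neighbor of 1)
  Color vertex 6 with color 1 (neighbor of 1)

Step 2: Conflict found! Vertices 5 and 6 are adjacent but have the same color.
This means the graph contains an odd cycle.

The graph is NOT bipartite.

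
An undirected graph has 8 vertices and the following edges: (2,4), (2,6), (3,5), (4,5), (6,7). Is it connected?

Step 1: Build adjacency list from edges:
  1: (none)
  2: 4, 6
  3: 5
  4: 2, 5
  5: 3, 4
  6: 2, 7
  7: 6
  8: (none)

Step 2: Run BFS/DFS from vertex 1:
  Visited: {1}
  Reached 1 of 8 vertices

Step 3: Only 1 of 8 vertices reached. Graph is disconnected.
Connected components: {1}, {2, 3, 4, 5, 6, 7}, {8}
Answer: No, the graph is not connected (3 components).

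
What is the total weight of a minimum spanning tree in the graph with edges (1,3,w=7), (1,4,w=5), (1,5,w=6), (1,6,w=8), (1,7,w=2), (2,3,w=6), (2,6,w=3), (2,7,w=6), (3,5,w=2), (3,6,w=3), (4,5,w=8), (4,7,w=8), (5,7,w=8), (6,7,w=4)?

Apply Kruskal's algorithm (sort edges by weight, add if no cycle):

Sorted edges by weight:
  (1,7) w=2
  (3,5) w=2
  (2,6) w=3
  (3,6) w=3
  (6,7) w=4
  (1,4) w=5
  (1,5) w=6
  (2,3) w=6
  (2,7) w=6
  (1,3) w=7
  (1,6) w=8
  (4,7) w=8
  (4,5) w=8
  (5,7) w=8

Add edge (1,7) w=2 -- no cycle. Running total: 2
Add edge (3,5) w=2 -- no cycle. Running total: 4
Add edge (2,6) w=3 -- no cycle. Running total: 7
Add edge (3,6) w=3 -- no cycle. Running total: 10
Add edge (6,7) w=4 -- no cycle. Running total: 14
Add edge (1,4) w=5 -- no cycle. Running total: 19

MST edges: (1,7,w=2), (3,5,w=2), (2,6,w=3), (3,6,w=3), (6,7,w=4), (1,4,w=5)
Total MST weight: 2 + 2 + 3 + 3 + 4 + 5 = 19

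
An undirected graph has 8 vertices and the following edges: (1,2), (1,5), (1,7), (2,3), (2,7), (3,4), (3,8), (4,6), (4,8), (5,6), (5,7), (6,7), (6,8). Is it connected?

Step 1: Build adjacency list from edges:
  1: 2, 5, 7
  2: 1, 3, 7
  3: 2, 4, 8
  4: 3, 6, 8
  5: 1, 6, 7
  6: 4, 5, 7, 8
  7: 1, 2, 5, 6
  8: 3, 4, 6

Step 2: Run BFS/DFS from vertex 1:
  Visited: {1, 2, 5, 7, 3, 6, 4, 8}
  Reached 8 of 8 vertices

Step 3: All 8 vertices reached from vertex 1, so the graph is connected.
Answer: Yes, the graph is connected.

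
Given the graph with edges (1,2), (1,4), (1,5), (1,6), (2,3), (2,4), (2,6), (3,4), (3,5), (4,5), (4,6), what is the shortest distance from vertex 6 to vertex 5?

Step 1: Build adjacency list:
  1: 2, 4, 5, 6
  2: 1, 3, 4, 6
  3: 2, 4, 5
  4: 1, 2, 3, 5, 6
  5: 1, 3, 4
  6: 1, 2, 4

Step 2: BFS from vertex 6 to find shortest path to 5:
  vertex 1 reached at distance 1
  vertex 2 reached at distance 1
  vertex 4 reached at distance 1
  vertex 5 reached at distance 2

Step 3: Shortest path: 6 -> 4 -> 5
Path length: 2 edges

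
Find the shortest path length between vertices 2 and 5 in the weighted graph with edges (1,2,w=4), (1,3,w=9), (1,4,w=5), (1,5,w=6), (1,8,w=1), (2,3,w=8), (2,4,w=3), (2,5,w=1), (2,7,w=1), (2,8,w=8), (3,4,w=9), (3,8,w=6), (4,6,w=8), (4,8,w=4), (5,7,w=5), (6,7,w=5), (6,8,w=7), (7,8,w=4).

Step 1: Build adjacency list with weights:
  1: 2(w=4), 3(w=9), 4(w=5), 5(w=6), 8(w=1)
  2: 1(w=4), 3(w=8), 4(w=3), 5(w=1), 7(w=1), 8(w=8)
  3: 1(w=9), 2(w=8), 4(w=9), 8(w=6)
  4: 1(w=5), 2(w=3), 3(w=9), 6(w=8), 8(w=4)
  5: 1(w=6), 2(w=1), 7(w=5)
  6: 4(w=8), 7(w=5), 8(w=7)
  7: 2(w=1), 5(w=5), 6(w=5), 8(w=4)
  8: 1(w=1), 2(w=8), 3(w=6), 4(w=4), 6(w=7), 7(w=4)

Step 2: Apply Dijkstra's algorithm from vertex 2:
  Visit vertex 2 (distance=0)
    Update dist[1] = 4
    Update dist[3] = 8
    Update dist[4] = 3
    Update dist[5] = 1
    Update dist[7] = 1
    Update dist[8] = 8
  Visit vertex 5 (distance=1)

Step 3: Shortest path: 2 -> 5
Total weight: 1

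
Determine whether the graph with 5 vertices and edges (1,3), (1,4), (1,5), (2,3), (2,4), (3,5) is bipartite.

Step 1: Attempt 2-coloring using BFS:
  Start at vertex 1, assign color 0
  Color vertex 3 with color 1 (neighbor of 1)
  Color vertex 4 with color 1 (neighbor of 1)
  Color vertex 5 with color 1 (neighbor of 1)
  Color vertex 2 with color 0 (neighbor of 3)

Step 2: Conflict found! Vertices 3 and 5 are adjacent but have the same color.
This means the graph contains an odd cycle.

The graph is NOT bipartite.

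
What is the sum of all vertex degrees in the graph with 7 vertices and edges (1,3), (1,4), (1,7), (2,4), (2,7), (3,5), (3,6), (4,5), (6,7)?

Step 1: Count edges incident to each vertex:
  deg(1) = 3 (neighbors: 3, 4, 7)
  deg(2) = 2 (neighbors: 4, 7)
  deg(3) = 3 (neighbors: 1, 5, 6)
  deg(4) = 3 (neighbors: 1, 2, 5)
  deg(5) = 2 (neighbors: 3, 4)
  deg(6) = 2 (neighbors: 3, 7)
  deg(7) = 3 (neighbors: 1, 2, 6)

Step 2: Sum all degrees:
  3 + 2 + 3 + 3 + 2 + 2 + 3 = 18

Verification: sum of degrees = 2 * |E| = 2 * 9 = 18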